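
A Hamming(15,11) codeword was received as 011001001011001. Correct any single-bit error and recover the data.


Syndrome = 6: error at position 6

Data: 10001011001 (corrected bit 6)


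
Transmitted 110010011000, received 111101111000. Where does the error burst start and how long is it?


XOR: 001111100000

Burst at position 2, length 5


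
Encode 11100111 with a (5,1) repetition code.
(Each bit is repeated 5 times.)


Each bit -> 5 copies

1111111111111110000000000111111111111111


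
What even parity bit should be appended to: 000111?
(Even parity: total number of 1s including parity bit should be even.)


Number of 1s in data: 3
Parity bit: 1

1


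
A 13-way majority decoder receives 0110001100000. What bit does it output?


Ones: 4 out of 13
Threshold: 7

0 (4/13 voted 1)


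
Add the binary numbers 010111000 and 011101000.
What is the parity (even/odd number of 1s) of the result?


010111000 = 184
011101000 = 232
Sum = 416 = 110100000
1s count = 3

odd parity (3 ones in 110100000)


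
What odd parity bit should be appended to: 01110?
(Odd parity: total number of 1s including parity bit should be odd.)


Number of 1s in data: 3
Parity bit: 0

0


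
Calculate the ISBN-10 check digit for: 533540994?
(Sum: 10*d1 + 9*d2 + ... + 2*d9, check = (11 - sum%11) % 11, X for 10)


Weighted sum: 231
231 mod 11 = 0

Check digit: 0


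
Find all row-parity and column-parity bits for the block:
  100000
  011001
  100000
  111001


Row parities: 1110
Column parities: 100000

Row P: 1110, Col P: 100000, Corner: 1


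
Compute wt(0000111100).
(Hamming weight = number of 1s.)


Counting 1s in 0000111100

4


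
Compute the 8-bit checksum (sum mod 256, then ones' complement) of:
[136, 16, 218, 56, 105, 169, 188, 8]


Sum = 896 mod 256 = 128
Complement = 127

127


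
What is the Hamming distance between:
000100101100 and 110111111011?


XOR: 110011010111
Count of 1s: 8

8


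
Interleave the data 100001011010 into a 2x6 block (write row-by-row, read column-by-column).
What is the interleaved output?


Matrix:
  100001
  011010
Read columns: 100101000110

100101000110


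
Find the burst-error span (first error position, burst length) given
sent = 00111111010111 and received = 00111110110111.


XOR: 00000001100000

Burst at position 7, length 2


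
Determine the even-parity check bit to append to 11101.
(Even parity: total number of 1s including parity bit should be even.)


Number of 1s in data: 4
Parity bit: 0

0


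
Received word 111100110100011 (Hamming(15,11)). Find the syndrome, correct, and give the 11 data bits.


Syndrome = 0: no error detected

Data: 10010100011 (no errors)


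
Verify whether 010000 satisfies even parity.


Number of 1s: 1

No, parity error (1 ones)


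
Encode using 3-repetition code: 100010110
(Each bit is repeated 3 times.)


Each bit -> 3 copies

111000000000111000111111000


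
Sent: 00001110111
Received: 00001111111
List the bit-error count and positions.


XOR: 00000001000

1 error(s) at position(s): 7


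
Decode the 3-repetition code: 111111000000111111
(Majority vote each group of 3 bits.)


Groups: 111, 111, 000, 000, 111, 111
Majority votes: 110011

110011


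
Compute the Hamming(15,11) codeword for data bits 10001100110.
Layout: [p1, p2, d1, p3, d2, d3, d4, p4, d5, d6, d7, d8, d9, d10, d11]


Parity bits: p1=1, p2=1, p3=0, p4=0

111000001100110


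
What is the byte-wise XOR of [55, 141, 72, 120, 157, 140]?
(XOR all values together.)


XOR chain: 55 ^ 141 ^ 72 ^ 120 ^ 157 ^ 140 = 155

155


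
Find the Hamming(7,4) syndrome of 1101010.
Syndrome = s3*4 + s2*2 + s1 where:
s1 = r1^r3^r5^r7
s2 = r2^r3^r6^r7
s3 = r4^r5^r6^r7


s1=1, s2=0, s3=0

Syndrome = 1 (error at position 1)


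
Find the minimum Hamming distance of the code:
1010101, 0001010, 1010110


Comparing all pairs, minimum distance: 2
Can detect 1 errors, correct 0 errors

2


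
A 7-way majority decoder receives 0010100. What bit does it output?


Ones: 2 out of 7
Threshold: 4

0 (2/7 voted 1)


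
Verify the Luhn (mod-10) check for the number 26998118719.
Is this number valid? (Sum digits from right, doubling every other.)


Luhn sum = 59
59 mod 10 = 9

Invalid (Luhn sum mod 10 = 9)


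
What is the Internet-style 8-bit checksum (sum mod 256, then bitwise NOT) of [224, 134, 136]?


Sum = 494 mod 256 = 238
Complement = 17

17


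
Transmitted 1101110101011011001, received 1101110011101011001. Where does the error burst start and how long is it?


XOR: 0000000110110000000

Burst at position 7, length 5


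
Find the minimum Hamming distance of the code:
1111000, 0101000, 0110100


Comparing all pairs, minimum distance: 2
Can detect 1 errors, correct 0 errors

2


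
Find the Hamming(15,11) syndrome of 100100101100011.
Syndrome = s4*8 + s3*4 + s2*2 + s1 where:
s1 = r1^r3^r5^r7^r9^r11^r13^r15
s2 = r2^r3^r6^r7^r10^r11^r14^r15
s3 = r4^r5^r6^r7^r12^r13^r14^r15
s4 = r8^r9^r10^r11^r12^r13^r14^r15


s1=0, s2=0, s3=0, s4=0

Syndrome = 0 (no error)


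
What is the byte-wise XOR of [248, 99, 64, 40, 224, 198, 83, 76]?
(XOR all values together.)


XOR chain: 248 ^ 99 ^ 64 ^ 40 ^ 224 ^ 198 ^ 83 ^ 76 = 202

202


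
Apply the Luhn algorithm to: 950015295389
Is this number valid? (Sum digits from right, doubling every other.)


Luhn sum = 54
54 mod 10 = 4

Invalid (Luhn sum mod 10 = 4)


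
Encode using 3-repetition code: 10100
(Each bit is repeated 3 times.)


Each bit -> 3 copies

111000111000000


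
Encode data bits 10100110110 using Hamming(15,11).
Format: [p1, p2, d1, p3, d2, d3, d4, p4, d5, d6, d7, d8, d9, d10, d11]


Parity bits: p1=1, p2=1, p3=1, p4=0

111101000110110


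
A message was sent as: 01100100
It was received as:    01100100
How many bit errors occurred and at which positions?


XOR: 00000000

0 errors (received matches sent)


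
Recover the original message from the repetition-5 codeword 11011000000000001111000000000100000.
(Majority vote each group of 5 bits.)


Groups: 11011, 00000, 00000, 01111, 00000, 00001, 00000
Majority votes: 1001000

1001000


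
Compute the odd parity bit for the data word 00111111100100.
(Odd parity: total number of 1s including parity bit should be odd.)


Number of 1s in data: 8
Parity bit: 1

1


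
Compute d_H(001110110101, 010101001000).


XOR: 011011111101
Count of 1s: 9

9


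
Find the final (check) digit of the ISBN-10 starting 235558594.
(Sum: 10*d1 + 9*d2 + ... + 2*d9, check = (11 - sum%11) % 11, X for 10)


Weighted sum: 247
247 mod 11 = 5

Check digit: 6


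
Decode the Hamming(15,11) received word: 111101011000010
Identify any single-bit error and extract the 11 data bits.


Syndrome = 13: error at position 13

Data: 10101000110 (corrected bit 13)


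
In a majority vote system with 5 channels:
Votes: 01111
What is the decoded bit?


Ones: 4 out of 5
Threshold: 3

1 (4/5 voted 1)


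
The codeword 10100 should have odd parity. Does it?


Number of 1s: 2

No, parity error (2 ones)


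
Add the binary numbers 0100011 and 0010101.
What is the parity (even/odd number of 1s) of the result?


0100011 = 35
0010101 = 21
Sum = 56 = 111000
1s count = 3

odd parity (3 ones in 111000)


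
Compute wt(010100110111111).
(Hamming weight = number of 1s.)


Counting 1s in 010100110111111

10


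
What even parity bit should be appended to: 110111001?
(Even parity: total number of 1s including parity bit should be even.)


Number of 1s in data: 6
Parity bit: 0

0


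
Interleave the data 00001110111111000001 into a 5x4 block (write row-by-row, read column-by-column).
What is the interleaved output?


Matrix:
  0000
  1110
  1111
  1100
  0001
Read columns: 01110011100110000101

01110011100110000101


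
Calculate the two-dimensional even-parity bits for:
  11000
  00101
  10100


Row parities: 000
Column parities: 01001

Row P: 000, Col P: 01001, Corner: 0


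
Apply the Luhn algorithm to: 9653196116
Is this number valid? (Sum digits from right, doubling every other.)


Luhn sum = 42
42 mod 10 = 2

Invalid (Luhn sum mod 10 = 2)


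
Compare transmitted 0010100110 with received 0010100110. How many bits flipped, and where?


XOR: 0000000000

0 errors (received matches sent)


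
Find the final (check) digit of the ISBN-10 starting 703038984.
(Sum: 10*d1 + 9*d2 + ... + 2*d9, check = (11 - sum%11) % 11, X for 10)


Weighted sum: 220
220 mod 11 = 0

Check digit: 0


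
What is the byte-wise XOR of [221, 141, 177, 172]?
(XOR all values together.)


XOR chain: 221 ^ 141 ^ 177 ^ 172 = 77

77


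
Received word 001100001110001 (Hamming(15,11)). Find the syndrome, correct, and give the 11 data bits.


Syndrome = 0: no error detected

Data: 10001110001 (no errors)


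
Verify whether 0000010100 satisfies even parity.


Number of 1s: 2

Yes, parity is correct (2 ones)


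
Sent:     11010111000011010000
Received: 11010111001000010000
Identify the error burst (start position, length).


XOR: 00000000001011000000

Burst at position 10, length 4


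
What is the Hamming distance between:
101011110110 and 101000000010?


XOR: 000011110100
Count of 1s: 5

5


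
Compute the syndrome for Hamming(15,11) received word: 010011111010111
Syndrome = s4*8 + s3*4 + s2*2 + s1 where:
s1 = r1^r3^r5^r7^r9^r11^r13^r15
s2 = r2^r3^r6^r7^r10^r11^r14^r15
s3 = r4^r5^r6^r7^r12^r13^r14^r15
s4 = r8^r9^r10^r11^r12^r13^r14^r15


s1=0, s2=0, s3=0, s4=0

Syndrome = 0 (no error)


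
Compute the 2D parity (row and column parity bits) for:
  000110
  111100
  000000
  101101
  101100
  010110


Row parities: 000011
Column parities: 101101

Row P: 000011, Col P: 101101, Corner: 0


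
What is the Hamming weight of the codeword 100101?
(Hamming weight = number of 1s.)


Counting 1s in 100101

3


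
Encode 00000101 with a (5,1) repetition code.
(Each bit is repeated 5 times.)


Each bit -> 5 copies

0000000000000000000000000111110000011111


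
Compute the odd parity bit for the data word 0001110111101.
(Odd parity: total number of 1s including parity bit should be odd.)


Number of 1s in data: 8
Parity bit: 1

1


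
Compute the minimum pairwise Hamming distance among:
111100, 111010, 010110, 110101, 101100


Comparing all pairs, minimum distance: 1
Can detect 0 errors, correct 0 errors

1


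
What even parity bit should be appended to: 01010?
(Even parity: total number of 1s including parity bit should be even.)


Number of 1s in data: 2
Parity bit: 0

0


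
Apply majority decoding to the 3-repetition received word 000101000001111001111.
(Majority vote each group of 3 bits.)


Groups: 000, 101, 000, 001, 111, 001, 111
Majority votes: 0100101

0100101


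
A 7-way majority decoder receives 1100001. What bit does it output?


Ones: 3 out of 7
Threshold: 4

0 (3/7 voted 1)


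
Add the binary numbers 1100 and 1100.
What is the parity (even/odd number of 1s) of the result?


1100 = 12
1100 = 12
Sum = 24 = 11000
1s count = 2

even parity (2 ones in 11000)


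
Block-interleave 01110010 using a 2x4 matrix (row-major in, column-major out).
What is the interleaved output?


Matrix:
  0111
  0010
Read columns: 00101110

00101110


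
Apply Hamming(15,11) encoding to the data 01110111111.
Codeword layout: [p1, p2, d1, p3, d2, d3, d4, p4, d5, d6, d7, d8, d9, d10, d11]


Parity bits: p1=1, p2=0, p3=1, p4=0

100111100111111


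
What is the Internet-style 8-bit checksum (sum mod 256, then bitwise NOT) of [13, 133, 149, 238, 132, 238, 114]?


Sum = 1017 mod 256 = 249
Complement = 6

6


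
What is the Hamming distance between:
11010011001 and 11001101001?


XOR: 00011110000
Count of 1s: 4

4


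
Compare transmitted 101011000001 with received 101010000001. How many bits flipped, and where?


XOR: 000001000000

1 error(s) at position(s): 5


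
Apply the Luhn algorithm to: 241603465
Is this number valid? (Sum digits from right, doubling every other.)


Luhn sum = 32
32 mod 10 = 2

Invalid (Luhn sum mod 10 = 2)


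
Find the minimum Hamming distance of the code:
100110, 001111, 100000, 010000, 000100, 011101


Comparing all pairs, minimum distance: 2
Can detect 1 errors, correct 0 errors

2


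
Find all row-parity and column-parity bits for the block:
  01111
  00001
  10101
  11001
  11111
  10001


Row parities: 011110
Column parities: 01100

Row P: 011110, Col P: 01100, Corner: 0


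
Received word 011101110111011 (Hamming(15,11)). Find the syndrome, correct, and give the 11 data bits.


Syndrome = 0: no error detected

Data: 10110111011 (no errors)


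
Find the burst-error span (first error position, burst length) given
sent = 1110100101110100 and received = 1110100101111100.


XOR: 0000000000001000

Burst at position 12, length 1


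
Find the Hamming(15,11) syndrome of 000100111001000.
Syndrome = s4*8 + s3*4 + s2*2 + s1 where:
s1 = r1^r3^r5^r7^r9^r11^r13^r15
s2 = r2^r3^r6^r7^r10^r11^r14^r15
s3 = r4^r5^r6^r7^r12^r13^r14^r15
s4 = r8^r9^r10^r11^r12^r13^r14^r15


s1=0, s2=1, s3=1, s4=1

Syndrome = 14 (error at position 14)


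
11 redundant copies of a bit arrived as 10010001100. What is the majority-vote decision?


Ones: 4 out of 11
Threshold: 6

0 (4/11 voted 1)


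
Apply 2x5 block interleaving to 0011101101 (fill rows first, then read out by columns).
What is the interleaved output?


Matrix:
  00111
  01101
Read columns: 0001111011

0001111011


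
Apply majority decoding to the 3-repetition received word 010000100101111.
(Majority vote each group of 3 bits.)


Groups: 010, 000, 100, 101, 111
Majority votes: 00011

00011


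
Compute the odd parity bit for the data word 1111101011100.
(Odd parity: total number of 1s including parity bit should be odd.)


Number of 1s in data: 9
Parity bit: 0

0


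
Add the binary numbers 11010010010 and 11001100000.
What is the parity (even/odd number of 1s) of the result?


11010010010 = 1682
11001100000 = 1632
Sum = 3314 = 110011110010
1s count = 7

odd parity (7 ones in 110011110010)


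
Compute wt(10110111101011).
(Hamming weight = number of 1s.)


Counting 1s in 10110111101011

10


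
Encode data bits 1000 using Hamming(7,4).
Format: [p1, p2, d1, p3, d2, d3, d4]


Parity bits: p1=1, p2=1, p3=0

1110000


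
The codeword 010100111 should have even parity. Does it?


Number of 1s: 5

No, parity error (5 ones)


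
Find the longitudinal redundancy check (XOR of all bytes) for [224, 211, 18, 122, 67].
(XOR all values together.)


XOR chain: 224 ^ 211 ^ 18 ^ 122 ^ 67 = 24

24


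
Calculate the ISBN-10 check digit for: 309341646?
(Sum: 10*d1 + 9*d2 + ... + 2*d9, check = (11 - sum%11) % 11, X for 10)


Weighted sum: 200
200 mod 11 = 2

Check digit: 9


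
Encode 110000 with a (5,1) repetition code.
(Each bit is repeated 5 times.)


Each bit -> 5 copies

111111111100000000000000000000


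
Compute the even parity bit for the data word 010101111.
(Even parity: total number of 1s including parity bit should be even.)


Number of 1s in data: 6
Parity bit: 0

0


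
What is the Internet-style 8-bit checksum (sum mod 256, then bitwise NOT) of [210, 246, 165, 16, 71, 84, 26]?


Sum = 818 mod 256 = 50
Complement = 205

205


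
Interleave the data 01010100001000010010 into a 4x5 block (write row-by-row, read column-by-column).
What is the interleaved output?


Matrix:
  01010
  10000
  10000
  10010
Read columns: 01111000000010010000

01111000000010010000


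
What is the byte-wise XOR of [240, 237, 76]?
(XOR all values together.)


XOR chain: 240 ^ 237 ^ 76 = 81

81


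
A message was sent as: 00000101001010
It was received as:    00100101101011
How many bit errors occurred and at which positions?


XOR: 00100000100001

3 error(s) at position(s): 2, 8, 13


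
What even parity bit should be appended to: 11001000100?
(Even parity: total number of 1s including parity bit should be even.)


Number of 1s in data: 4
Parity bit: 0

0


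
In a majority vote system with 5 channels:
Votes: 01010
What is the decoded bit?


Ones: 2 out of 5
Threshold: 3

0 (2/5 voted 1)


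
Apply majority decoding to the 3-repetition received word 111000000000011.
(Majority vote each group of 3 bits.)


Groups: 111, 000, 000, 000, 011
Majority votes: 10001

10001


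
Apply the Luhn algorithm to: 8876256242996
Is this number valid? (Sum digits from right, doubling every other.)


Luhn sum = 70
70 mod 10 = 0

Valid (Luhn sum mod 10 = 0)


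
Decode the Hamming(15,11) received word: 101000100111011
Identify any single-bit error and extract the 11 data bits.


Syndrome = 9: error at position 9

Data: 10011111011 (corrected bit 9)


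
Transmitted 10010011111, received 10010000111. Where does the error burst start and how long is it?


XOR: 00000011000

Burst at position 6, length 2


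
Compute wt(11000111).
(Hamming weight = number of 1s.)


Counting 1s in 11000111

5


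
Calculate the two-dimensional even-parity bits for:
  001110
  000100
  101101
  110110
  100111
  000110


Row parities: 110000
Column parities: 110000

Row P: 110000, Col P: 110000, Corner: 0


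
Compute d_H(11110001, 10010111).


XOR: 01100110
Count of 1s: 4

4


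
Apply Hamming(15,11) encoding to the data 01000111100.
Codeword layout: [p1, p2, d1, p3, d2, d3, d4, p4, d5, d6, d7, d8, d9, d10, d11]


Parity bits: p1=1, p2=0, p3=1, p4=0

100110000111100


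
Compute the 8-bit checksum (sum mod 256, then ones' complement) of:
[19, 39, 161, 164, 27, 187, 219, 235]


Sum = 1051 mod 256 = 27
Complement = 228

228


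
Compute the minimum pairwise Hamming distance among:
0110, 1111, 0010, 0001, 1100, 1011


Comparing all pairs, minimum distance: 1
Can detect 0 errors, correct 0 errors

1


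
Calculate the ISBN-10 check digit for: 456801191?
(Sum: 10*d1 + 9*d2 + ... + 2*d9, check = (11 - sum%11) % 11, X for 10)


Weighted sum: 227
227 mod 11 = 7

Check digit: 4


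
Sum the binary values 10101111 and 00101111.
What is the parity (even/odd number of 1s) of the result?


10101111 = 175
00101111 = 47
Sum = 222 = 11011110
1s count = 6

even parity (6 ones in 11011110)


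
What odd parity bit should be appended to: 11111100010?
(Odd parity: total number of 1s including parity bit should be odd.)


Number of 1s in data: 7
Parity bit: 0

0


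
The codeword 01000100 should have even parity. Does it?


Number of 1s: 2

Yes, parity is correct (2 ones)


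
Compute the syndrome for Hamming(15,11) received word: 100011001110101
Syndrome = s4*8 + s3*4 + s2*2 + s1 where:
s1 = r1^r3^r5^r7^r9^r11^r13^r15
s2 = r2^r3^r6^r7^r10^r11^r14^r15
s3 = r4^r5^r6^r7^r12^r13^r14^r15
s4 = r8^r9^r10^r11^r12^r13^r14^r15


s1=0, s2=0, s3=0, s4=1

Syndrome = 8 (error at position 8)


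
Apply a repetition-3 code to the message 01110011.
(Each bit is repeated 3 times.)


Each bit -> 3 copies

000111111111000000111111


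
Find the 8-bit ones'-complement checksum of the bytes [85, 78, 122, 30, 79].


Sum = 394 mod 256 = 138
Complement = 117

117


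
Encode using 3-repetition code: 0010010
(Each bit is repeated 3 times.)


Each bit -> 3 copies

000000111000000111000


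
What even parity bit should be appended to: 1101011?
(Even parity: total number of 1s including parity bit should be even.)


Number of 1s in data: 5
Parity bit: 1

1


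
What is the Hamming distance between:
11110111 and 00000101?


XOR: 11110010
Count of 1s: 5

5


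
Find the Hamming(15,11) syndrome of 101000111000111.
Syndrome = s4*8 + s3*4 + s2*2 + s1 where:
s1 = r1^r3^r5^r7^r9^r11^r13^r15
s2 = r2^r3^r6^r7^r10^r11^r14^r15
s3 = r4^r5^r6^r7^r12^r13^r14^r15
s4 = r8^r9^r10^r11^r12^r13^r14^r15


s1=0, s2=0, s3=0, s4=1

Syndrome = 8 (error at position 8)


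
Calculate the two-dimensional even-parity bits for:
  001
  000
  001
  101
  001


Row parities: 10101
Column parities: 100

Row P: 10101, Col P: 100, Corner: 1


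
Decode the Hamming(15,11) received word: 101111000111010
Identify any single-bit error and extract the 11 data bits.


Syndrome = 6: error at position 6

Data: 11000111010 (corrected bit 6)


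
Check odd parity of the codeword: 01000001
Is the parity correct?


Number of 1s: 2

No, parity error (2 ones)


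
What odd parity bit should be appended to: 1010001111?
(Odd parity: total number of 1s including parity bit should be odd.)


Number of 1s in data: 6
Parity bit: 1

1


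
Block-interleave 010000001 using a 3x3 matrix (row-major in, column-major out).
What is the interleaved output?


Matrix:
  010
  000
  001
Read columns: 000100001

000100001


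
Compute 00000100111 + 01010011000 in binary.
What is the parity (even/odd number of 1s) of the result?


00000100111 = 39
01010011000 = 664
Sum = 703 = 1010111111
1s count = 8

even parity (8 ones in 1010111111)


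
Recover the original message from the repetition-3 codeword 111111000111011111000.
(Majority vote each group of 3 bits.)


Groups: 111, 111, 000, 111, 011, 111, 000
Majority votes: 1101110

1101110


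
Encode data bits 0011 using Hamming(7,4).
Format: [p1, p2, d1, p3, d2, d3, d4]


Parity bits: p1=1, p2=0, p3=0

1000011


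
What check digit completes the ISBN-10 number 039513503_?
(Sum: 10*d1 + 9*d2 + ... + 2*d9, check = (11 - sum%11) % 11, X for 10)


Weighted sum: 181
181 mod 11 = 5

Check digit: 6


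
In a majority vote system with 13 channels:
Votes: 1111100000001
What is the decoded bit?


Ones: 6 out of 13
Threshold: 7

0 (6/13 voted 1)


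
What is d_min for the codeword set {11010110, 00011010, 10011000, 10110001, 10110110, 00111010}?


Comparing all pairs, minimum distance: 1
Can detect 0 errors, correct 0 errors

1


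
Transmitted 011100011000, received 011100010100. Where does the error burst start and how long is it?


XOR: 000000001100

Burst at position 8, length 2


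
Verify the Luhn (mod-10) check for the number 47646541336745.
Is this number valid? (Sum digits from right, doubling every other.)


Luhn sum = 71
71 mod 10 = 1

Invalid (Luhn sum mod 10 = 1)


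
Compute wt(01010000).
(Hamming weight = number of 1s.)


Counting 1s in 01010000

2


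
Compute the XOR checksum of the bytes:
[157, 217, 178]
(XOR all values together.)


XOR chain: 157 ^ 217 ^ 178 = 246

246


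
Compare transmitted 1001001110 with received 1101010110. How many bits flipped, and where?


XOR: 0100011000

3 error(s) at position(s): 1, 5, 6


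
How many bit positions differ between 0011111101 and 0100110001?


XOR: 0111001100
Count of 1s: 5

5


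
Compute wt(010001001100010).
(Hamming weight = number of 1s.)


Counting 1s in 010001001100010

5


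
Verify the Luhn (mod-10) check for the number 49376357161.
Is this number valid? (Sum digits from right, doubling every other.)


Luhn sum = 48
48 mod 10 = 8

Invalid (Luhn sum mod 10 = 8)


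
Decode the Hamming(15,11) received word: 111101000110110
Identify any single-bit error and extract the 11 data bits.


Syndrome = 0: no error detected

Data: 10100110110 (no errors)


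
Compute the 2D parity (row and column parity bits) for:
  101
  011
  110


Row parities: 000
Column parities: 000

Row P: 000, Col P: 000, Corner: 0


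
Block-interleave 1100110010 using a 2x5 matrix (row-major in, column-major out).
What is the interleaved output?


Matrix:
  11001
  10010
Read columns: 1110000110

1110000110


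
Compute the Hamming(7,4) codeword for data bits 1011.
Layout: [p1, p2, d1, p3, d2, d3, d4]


Parity bits: p1=0, p2=1, p3=0

0110011


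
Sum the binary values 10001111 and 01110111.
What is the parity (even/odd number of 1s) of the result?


10001111 = 143
01110111 = 119
Sum = 262 = 100000110
1s count = 3

odd parity (3 ones in 100000110)


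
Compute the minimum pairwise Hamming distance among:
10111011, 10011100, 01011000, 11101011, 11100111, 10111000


Comparing all pairs, minimum distance: 2
Can detect 1 errors, correct 0 errors

2


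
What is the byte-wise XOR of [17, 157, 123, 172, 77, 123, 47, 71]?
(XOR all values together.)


XOR chain: 17 ^ 157 ^ 123 ^ 172 ^ 77 ^ 123 ^ 47 ^ 71 = 5

5


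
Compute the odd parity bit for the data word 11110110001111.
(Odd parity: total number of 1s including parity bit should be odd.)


Number of 1s in data: 10
Parity bit: 1

1


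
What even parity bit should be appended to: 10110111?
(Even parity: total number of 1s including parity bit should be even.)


Number of 1s in data: 6
Parity bit: 0

0


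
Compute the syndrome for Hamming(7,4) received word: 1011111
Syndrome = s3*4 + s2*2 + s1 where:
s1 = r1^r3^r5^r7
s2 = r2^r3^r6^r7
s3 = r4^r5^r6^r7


s1=0, s2=1, s3=0

Syndrome = 2 (error at position 2)


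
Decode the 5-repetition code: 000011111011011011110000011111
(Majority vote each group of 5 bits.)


Groups: 00001, 11110, 11011, 01111, 00000, 11111
Majority votes: 011101

011101


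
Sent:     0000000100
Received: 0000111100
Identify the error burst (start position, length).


XOR: 0000111000

Burst at position 4, length 3


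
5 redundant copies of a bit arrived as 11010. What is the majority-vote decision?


Ones: 3 out of 5
Threshold: 3

1 (3/5 voted 1)


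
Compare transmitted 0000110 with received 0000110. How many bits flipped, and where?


XOR: 0000000

0 errors (received matches sent)


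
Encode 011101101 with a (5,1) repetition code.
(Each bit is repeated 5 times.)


Each bit -> 5 copies

000001111111111111110000011111111110000011111


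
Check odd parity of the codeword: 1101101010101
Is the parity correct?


Number of 1s: 8

No, parity error (8 ones)


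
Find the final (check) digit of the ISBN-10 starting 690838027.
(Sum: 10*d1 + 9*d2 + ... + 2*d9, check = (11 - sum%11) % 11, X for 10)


Weighted sum: 275
275 mod 11 = 0

Check digit: 0


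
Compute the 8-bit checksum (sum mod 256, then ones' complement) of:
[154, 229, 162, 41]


Sum = 586 mod 256 = 74
Complement = 181

181


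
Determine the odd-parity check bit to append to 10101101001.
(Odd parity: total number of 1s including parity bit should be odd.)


Number of 1s in data: 6
Parity bit: 1

1


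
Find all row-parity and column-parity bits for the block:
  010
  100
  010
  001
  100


Row parities: 11111
Column parities: 001

Row P: 11111, Col P: 001, Corner: 1


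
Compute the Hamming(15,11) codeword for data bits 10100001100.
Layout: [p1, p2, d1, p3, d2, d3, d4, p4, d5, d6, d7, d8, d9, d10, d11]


Parity bits: p1=0, p2=0, p3=1, p4=0

001101000001100


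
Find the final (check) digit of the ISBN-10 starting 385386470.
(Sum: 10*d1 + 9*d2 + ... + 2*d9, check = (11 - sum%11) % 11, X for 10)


Weighted sum: 278
278 mod 11 = 3

Check digit: 8


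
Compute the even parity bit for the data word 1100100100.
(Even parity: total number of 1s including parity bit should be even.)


Number of 1s in data: 4
Parity bit: 0

0


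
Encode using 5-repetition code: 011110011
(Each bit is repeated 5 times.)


Each bit -> 5 copies

000001111111111111111111100000000001111111111


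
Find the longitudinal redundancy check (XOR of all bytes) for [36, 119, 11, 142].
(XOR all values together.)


XOR chain: 36 ^ 119 ^ 11 ^ 142 = 214

214


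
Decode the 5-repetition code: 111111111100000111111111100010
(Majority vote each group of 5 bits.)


Groups: 11111, 11111, 00000, 11111, 11111, 00010
Majority votes: 110110

110110


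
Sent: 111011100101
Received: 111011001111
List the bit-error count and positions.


XOR: 000000101010

3 error(s) at position(s): 6, 8, 10


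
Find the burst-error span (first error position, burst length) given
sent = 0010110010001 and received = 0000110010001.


XOR: 0010000000000

Burst at position 2, length 1


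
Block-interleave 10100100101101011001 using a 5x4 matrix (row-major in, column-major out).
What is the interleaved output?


Matrix:
  1010
  0100
  1011
  0101
  1001
Read columns: 10101010101010000111

10101010101010000111


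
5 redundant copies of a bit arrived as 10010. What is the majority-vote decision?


Ones: 2 out of 5
Threshold: 3

0 (2/5 voted 1)


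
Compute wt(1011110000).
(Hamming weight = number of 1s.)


Counting 1s in 1011110000

5


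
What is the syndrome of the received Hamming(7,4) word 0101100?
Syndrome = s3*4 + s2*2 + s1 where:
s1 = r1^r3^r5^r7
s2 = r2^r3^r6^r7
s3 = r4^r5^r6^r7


s1=1, s2=1, s3=0

Syndrome = 3 (error at position 3)


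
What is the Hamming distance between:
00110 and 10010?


XOR: 10100
Count of 1s: 2

2


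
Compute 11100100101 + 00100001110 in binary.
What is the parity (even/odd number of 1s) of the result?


11100100101 = 1829
00100001110 = 270
Sum = 2099 = 100000110011
1s count = 5

odd parity (5 ones in 100000110011)


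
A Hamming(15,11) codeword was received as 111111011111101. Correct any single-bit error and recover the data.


Syndrome = 9: error at position 9

Data: 11100111101 (corrected bit 9)


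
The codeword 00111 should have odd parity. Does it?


Number of 1s: 3

Yes, parity is correct (3 ones)


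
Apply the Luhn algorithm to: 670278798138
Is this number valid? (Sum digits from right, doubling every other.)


Luhn sum = 61
61 mod 10 = 1

Invalid (Luhn sum mod 10 = 1)


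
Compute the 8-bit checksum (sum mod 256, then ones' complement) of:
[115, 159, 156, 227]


Sum = 657 mod 256 = 145
Complement = 110

110


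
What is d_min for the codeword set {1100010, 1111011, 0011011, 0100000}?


Comparing all pairs, minimum distance: 2
Can detect 1 errors, correct 0 errors

2


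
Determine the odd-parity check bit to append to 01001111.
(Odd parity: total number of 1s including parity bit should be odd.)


Number of 1s in data: 5
Parity bit: 0

0


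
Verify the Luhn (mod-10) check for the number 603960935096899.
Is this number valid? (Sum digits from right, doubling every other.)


Luhn sum = 82
82 mod 10 = 2

Invalid (Luhn sum mod 10 = 2)


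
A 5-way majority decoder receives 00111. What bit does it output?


Ones: 3 out of 5
Threshold: 3

1 (3/5 voted 1)


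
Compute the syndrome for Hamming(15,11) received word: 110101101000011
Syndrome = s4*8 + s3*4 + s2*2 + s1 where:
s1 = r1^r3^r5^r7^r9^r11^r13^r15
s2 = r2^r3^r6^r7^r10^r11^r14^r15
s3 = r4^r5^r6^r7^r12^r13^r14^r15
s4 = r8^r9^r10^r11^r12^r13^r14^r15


s1=0, s2=1, s3=1, s4=1

Syndrome = 14 (error at position 14)


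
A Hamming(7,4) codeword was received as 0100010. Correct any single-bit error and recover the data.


Syndrome = 4: error at position 4

Data: 0010 (corrected bit 4)


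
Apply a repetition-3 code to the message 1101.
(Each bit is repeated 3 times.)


Each bit -> 3 copies

111111000111


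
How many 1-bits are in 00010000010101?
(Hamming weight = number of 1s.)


Counting 1s in 00010000010101

4


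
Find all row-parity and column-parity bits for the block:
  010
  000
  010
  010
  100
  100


Row parities: 101111
Column parities: 010

Row P: 101111, Col P: 010, Corner: 1


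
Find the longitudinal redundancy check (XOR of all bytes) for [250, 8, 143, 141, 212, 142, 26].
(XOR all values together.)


XOR chain: 250 ^ 8 ^ 143 ^ 141 ^ 212 ^ 142 ^ 26 = 176

176


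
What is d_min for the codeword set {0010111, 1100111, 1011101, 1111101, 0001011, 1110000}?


Comparing all pairs, minimum distance: 1
Can detect 0 errors, correct 0 errors

1


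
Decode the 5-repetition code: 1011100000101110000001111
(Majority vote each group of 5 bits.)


Groups: 10111, 00000, 10111, 00000, 01111
Majority votes: 10101

10101


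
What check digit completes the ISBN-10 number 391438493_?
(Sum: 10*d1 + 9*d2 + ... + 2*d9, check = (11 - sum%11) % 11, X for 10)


Weighted sum: 254
254 mod 11 = 1

Check digit: X


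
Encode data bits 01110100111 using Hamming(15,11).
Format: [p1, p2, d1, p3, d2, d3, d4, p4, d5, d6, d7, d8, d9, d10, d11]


Parity bits: p1=0, p2=1, p3=0, p4=0

010011100100111


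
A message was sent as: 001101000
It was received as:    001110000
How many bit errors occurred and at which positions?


XOR: 000011000

2 error(s) at position(s): 4, 5


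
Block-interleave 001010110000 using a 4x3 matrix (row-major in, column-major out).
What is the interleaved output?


Matrix:
  001
  010
  110
  000
Read columns: 001001101000

001001101000


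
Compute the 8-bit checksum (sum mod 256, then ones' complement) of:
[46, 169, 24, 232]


Sum = 471 mod 256 = 215
Complement = 40

40


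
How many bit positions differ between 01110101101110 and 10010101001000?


XOR: 11100000100110
Count of 1s: 6

6


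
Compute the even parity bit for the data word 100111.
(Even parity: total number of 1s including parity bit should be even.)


Number of 1s in data: 4
Parity bit: 0

0


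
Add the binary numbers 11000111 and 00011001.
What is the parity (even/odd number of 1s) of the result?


11000111 = 199
00011001 = 25
Sum = 224 = 11100000
1s count = 3

odd parity (3 ones in 11100000)


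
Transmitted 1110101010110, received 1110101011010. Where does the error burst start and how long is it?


XOR: 0000000001100

Burst at position 9, length 2


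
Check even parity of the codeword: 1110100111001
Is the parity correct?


Number of 1s: 8

Yes, parity is correct (8 ones)


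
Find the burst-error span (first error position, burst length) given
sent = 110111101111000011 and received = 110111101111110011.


XOR: 000000000000110000

Burst at position 12, length 2


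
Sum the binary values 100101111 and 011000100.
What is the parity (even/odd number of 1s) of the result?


100101111 = 303
011000100 = 196
Sum = 499 = 111110011
1s count = 7

odd parity (7 ones in 111110011)


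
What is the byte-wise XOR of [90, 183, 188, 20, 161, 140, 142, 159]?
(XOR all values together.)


XOR chain: 90 ^ 183 ^ 188 ^ 20 ^ 161 ^ 140 ^ 142 ^ 159 = 121

121


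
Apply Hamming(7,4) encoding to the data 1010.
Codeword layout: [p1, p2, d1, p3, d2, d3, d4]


Parity bits: p1=1, p2=0, p3=1

1011010


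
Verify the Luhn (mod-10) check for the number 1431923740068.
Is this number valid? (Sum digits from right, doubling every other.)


Luhn sum = 50
50 mod 10 = 0

Valid (Luhn sum mod 10 = 0)


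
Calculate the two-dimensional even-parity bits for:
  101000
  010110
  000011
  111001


Row parities: 0100
Column parities: 000100

Row P: 0100, Col P: 000100, Corner: 1


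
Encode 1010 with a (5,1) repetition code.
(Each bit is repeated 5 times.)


Each bit -> 5 copies

11111000001111100000


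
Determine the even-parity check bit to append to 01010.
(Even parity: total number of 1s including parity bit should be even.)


Number of 1s in data: 2
Parity bit: 0

0


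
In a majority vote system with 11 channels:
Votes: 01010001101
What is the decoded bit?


Ones: 5 out of 11
Threshold: 6

0 (5/11 voted 1)


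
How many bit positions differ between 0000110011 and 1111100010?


XOR: 1111010001
Count of 1s: 6

6


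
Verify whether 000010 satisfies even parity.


Number of 1s: 1

No, parity error (1 ones)


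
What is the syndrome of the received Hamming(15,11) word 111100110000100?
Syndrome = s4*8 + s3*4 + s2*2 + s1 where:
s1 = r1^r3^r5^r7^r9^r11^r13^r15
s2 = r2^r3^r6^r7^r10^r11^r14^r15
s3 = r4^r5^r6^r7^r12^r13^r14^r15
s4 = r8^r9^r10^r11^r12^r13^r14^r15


s1=0, s2=1, s3=1, s4=0

Syndrome = 6 (error at position 6)


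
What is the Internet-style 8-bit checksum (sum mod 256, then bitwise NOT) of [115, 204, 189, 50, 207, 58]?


Sum = 823 mod 256 = 55
Complement = 200

200


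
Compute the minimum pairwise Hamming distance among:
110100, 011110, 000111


Comparing all pairs, minimum distance: 3
Can detect 2 errors, correct 1 errors

3


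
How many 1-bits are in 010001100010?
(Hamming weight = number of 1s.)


Counting 1s in 010001100010

4


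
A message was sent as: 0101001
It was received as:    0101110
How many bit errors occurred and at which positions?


XOR: 0000111

3 error(s) at position(s): 4, 5, 6


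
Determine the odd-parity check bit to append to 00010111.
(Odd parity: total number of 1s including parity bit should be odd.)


Number of 1s in data: 4
Parity bit: 1

1


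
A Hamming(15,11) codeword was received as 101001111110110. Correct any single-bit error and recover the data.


Syndrome = 0: no error detected

Data: 10111110110 (no errors)


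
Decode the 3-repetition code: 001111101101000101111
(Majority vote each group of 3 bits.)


Groups: 001, 111, 101, 101, 000, 101, 111
Majority votes: 0111011

0111011


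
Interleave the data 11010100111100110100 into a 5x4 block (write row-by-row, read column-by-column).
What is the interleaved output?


Matrix:
  1101
  0100
  1111
  0011
  0100
Read columns: 10100111010011010110

10100111010011010110


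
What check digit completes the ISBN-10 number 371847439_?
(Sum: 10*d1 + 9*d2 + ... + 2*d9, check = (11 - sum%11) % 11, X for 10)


Weighted sum: 259
259 mod 11 = 6

Check digit: 5


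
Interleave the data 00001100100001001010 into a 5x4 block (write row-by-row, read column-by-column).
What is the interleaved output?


Matrix:
  0000
  1100
  1000
  0100
  1010
Read columns: 01101010100000100000

01101010100000100000


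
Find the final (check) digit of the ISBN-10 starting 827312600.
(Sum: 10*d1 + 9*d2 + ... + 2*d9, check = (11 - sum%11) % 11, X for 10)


Weighted sum: 215
215 mod 11 = 6

Check digit: 5


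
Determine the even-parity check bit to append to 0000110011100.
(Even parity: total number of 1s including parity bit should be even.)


Number of 1s in data: 5
Parity bit: 1

1


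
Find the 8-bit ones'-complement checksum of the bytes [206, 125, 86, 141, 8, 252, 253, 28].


Sum = 1099 mod 256 = 75
Complement = 180

180


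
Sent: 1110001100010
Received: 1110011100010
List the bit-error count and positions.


XOR: 0000010000000

1 error(s) at position(s): 5


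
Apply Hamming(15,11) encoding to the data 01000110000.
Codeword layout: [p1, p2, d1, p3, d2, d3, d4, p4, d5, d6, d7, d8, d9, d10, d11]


Parity bits: p1=0, p2=0, p3=1, p4=0

000110000110000


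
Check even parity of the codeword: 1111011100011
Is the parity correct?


Number of 1s: 9

No, parity error (9 ones)


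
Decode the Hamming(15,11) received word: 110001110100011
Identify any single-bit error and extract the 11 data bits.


Syndrome = 1: error at position 1

Data: 00110100011 (corrected bit 1)


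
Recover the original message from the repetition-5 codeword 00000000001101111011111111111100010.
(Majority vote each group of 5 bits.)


Groups: 00000, 00000, 11011, 11011, 11111, 11111, 00010
Majority votes: 0011110

0011110


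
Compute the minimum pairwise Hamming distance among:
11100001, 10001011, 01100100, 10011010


Comparing all pairs, minimum distance: 2
Can detect 1 errors, correct 0 errors

2


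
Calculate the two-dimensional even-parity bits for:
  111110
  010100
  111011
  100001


Row parities: 1010
Column parities: 110000

Row P: 1010, Col P: 110000, Corner: 0


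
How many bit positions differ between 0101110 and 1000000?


XOR: 1101110
Count of 1s: 5

5


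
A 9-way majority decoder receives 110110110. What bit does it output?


Ones: 6 out of 9
Threshold: 5

1 (6/9 voted 1)
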